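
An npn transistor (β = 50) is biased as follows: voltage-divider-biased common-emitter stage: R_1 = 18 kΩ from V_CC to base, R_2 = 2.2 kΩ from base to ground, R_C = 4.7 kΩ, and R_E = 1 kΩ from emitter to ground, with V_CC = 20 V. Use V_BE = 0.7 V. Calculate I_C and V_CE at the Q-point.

Thevenize the base divider: V_Th = V_CC·R_2/(R_1+R_2) = 20×2.2/20.2 = 2.18 V, R_Th = R_1‖R_2 = 1.96 kΩ.
Base-emitter loop: V_Th = I_B·R_Th + V_BE + (β+1)I_B·R_E, so I_B = (2.18 − 0.7) / (1.96 + 51×1) = 0.0279 mA.
I_C = β·I_B = 50×0.0279 = 1.4 mA, and I_E = (β+1)I_B = 1.42 mA.
V_CE = V_CC − I_C·R_C − I_E·R_E = 20 − 1.4×4.7 − 1.42×1 = 12 V.
V_CE = 12 V > 0.2 V confirms active-region operation.

I_C ≈ 1.4 mA, V_CE ≈ 12 V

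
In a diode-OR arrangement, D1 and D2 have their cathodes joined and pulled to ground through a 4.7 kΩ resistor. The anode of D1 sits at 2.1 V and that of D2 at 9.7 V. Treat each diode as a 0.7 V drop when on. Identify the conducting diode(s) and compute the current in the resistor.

Only D2 conducts; I_R ≈ 1.9 mA

Assume both conduct. Then node N would need to be at both 2.1−0.7 = 1.4 V and 9.7−0.7 = 9 V, which is impossible.
Assume only D2 conducts: V_N = 9.7 − 0.7 = 9 V, so I_R = 9/4.7 = 1.91 mA.
Check D1: its anode-to-cathode voltage is 2.1 − 9 = -6.9 V < 0.7 V, so it is off. The assumption is consistent.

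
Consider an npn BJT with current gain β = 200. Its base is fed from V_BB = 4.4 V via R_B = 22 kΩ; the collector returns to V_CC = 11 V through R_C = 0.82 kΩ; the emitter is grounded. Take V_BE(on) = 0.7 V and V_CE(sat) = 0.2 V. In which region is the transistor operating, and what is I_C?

saturation; I_C ≈ 13 mA

Assume active: I_B = (4.4 − 0.7)/22 = 0.168 mA, giving I_C = β·I_B = 33.6 mA.
But then V_CE = 11 − 33.6×0.82 = -16.6 V < V_CE(sat) = 0.2 V — impossible in the active region.
So the transistor is saturated. With V_CE = 0.2 V, I_C = (V_CC − 0.2)/R_C = 10.8/0.82 = 13.2 mA.
Check: β·I_B = 33.6 mA > I_C = 13.2 mA, confirming saturation.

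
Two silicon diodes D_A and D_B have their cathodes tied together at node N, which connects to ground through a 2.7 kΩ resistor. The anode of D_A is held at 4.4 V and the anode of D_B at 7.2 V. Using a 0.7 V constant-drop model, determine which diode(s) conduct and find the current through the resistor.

Only D_B conducts; I_R ≈ 2.4 mA

Assume both conduct. Then node N would need to be at both 4.4−0.7 = 3.7 V and 7.2−0.7 = 6.5 V, which is impossible.
Assume only D_B conducts: V_N = 7.2 − 0.7 = 6.5 V, so I_R = 6.5/2.7 = 2.41 mA.
Check D_A: its anode-to-cathode voltage is 4.4 − 6.5 = -2.1 V < 0.7 V, so it is off. The assumption is consistent.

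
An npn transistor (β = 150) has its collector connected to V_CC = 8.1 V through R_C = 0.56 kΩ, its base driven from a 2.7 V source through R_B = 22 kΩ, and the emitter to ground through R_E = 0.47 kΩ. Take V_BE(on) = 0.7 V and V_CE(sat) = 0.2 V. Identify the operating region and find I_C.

Assume active. Base-emitter loop: I_B = (V_BB − V_BE)/(R_B + (β+1)R_E) = (2.7 − 0.7)/(22 + 151×0.47) = 0.0215 mA.
I_C = β·I_B = 150×0.0215 = 3.23 mA.
V_CE = V_CC − I_C·R_C − I_E·R_E = 8.1 − 3.23×0.56 − 3.25×0.47 = 4.77 V > V_CE(sat), so the active-region assumption holds.

active; I_C ≈ 3.2 mA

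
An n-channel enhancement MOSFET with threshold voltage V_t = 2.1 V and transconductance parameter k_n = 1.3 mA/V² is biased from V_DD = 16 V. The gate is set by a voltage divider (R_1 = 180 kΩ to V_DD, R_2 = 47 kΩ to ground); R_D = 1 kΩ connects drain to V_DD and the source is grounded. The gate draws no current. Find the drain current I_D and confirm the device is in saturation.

I_D ≈ 0.96 mA

V_G = V_DD·R_2/(R_1+R_2) = 16×47/227 = 3.31 V. With the source grounded, V_GS = V_G = 3.31 V.
Assume saturation: I_D = (k_n/2)(V_GS − V_t)² = (1.3/2)×(3.31 − 2.1)² = 0.65×1.21² = 0.956 mA.
V_DS = V_DD − I_D·R_D = 16 − 0.956×1 = 15 V.
Saturation requires V_DS ≥ V_GS − V_t = 1.21 V; 15 ≥ 1.21 ✓.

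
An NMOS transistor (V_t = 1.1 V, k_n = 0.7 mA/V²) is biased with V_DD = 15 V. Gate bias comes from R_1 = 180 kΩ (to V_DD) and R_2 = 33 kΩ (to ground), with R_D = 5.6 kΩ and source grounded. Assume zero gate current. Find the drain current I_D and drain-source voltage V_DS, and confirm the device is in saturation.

V_G = V_DD·R_2/(R_1+R_2) = 15×33/213 = 2.32 V. With the source grounded, V_GS = V_G = 2.32 V.
Assume saturation: I_D = (k_n/2)(V_GS − V_t)² = (0.7/2)×(2.32 − 1.1)² = 0.35×1.22² = 0.524 mA.
V_DS = V_DD − I_D·R_D = 15 − 0.524×5.6 = 12.1 V.
Saturation requires V_DS ≥ V_GS − V_t = 1.22 V; 12.1 ≥ 1.22 ✓.

I_D ≈ 0.52 mA, V_DS ≈ 12 V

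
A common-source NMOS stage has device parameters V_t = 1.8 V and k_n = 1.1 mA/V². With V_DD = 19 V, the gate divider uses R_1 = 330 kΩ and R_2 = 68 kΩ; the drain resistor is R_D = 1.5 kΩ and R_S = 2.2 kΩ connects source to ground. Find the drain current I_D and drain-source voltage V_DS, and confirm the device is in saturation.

I_D ≈ 0.31 mA, V_DS ≈ 18 V

V_G = V_DD·R_2/(R_1+R_2) = 19×68/398 = 3.25 V.
Assume saturation: I_D = (k_n/2)(V_GS − V_t)² with V_GS = V_G − I_D·R_S = 3.25 − 2.2·I_D.
Substituting gives 2.66·I_D² − 4.5·I_D + 1.15 = 0, with roots I_D = 0.314 or 1.38 mA.
The root I_D = 1.38 mA gives V_GS = 0.218 V ≤ V_t, so take I_D = 0.314 mA.
Then V_GS = 2.56 V and V_DS = V_DD − I_D(R_D+R_S) = 19 − 0.314×3.7 = 17.8 V.
Saturation requires V_DS ≥ V_GS − V_t = 0.756 V; 17.8 ≥ 0.756 ✓.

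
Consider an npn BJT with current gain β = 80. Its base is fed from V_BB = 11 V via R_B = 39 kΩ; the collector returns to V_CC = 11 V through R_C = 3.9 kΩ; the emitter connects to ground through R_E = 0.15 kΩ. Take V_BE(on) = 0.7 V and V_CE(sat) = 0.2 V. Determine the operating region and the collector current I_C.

saturation; I_C ≈ 2.7 mA

Assume active: I_B = (11 − 0.7)/(39 + 81×0.15) = 0.201 mA, I_C = β·I_B = 16.1 mA.
Then V_CE = 11 − 16.1×3.9 − 16.3×0.15 = -54.3 V < 0.2 V — the active assumption fails.
Re-solve with V_CE = 0.2 V. KCL at the emitter: V_E/R_E = (V_BB−0.7−V_E)/R_B + (V_CC−0.2−V_E)/R_C, giving V_E = 0.437 V.
I_C = (V_CC − 0.2 − V_E)/R_C = (10.8 − 0.437)/3.9 = 2.66 mA.
Check: I_B = (10.3 − 0.437)/39 = 0.253 mA, and β·I_B = 20.2 mA > I_C, confirming saturation.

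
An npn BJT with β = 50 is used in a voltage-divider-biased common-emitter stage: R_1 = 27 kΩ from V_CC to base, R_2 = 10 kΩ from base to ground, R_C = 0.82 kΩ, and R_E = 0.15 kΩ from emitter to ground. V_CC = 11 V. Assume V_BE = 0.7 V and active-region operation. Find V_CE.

V_CE ≈ 3.6 V

Thevenize the base divider: V_Th = V_CC·R_2/(R_1+R_2) = 11×10/37 = 2.97 V, R_Th = R_1‖R_2 = 7.3 kΩ.
Base-emitter loop: V_Th = I_B·R_Th + V_BE + (β+1)I_B·R_E, so I_B = (2.97 − 0.7) / (7.3 + 51×0.15) = 0.152 mA.
I_C = β·I_B = 50×0.152 = 7.6 mA, and I_E = (β+1)I_B = 7.76 mA.
V_CE = V_CC − I_C·R_C − I_E·R_E = 11 − 7.6×0.82 − 7.76×0.15 = 3.6 V.
V_CE = 3.6 V > 0.2 V confirms active-region operation.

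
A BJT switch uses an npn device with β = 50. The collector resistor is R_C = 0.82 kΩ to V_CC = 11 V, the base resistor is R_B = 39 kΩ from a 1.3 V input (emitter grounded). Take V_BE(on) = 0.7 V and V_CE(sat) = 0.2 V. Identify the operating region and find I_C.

active; I_C ≈ 0.77 mA

Assume active. Base-emitter loop: I_B = (V_BB − V_BE)/R_B = (1.3 − 0.7)/39 = 0.0154 mA.
I_C = β·I_B = 50×0.0154 = 0.769 mA.
V_CE = V_CC − I_C·R_C = 11 − 0.769×0.82 = 10.4 V > V_CE(sat), so the active-region assumption holds.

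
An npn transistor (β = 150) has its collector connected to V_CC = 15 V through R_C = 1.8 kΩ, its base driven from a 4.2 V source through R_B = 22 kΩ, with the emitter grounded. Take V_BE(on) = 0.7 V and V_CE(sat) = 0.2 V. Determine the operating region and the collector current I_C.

Assume active: I_B = (4.2 − 0.7)/22 = 0.159 mA, giving I_C = β·I_B = 23.9 mA.
But then V_CE = 15 − 23.9×1.8 = -28 V < V_CE(sat) = 0.2 V — impossible in the active region.
So the transistor is saturated. With V_CE = 0.2 V, I_C = (V_CC − 0.2)/R_C = 14.8/1.8 = 8.22 mA.
Check: β·I_B = 23.9 mA > I_C = 8.22 mA, confirming saturation.

saturation; I_C ≈ 8.2 mA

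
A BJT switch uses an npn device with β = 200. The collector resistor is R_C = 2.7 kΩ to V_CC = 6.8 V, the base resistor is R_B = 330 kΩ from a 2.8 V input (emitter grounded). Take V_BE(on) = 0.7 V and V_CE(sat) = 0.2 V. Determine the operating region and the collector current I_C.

active; I_C ≈ 1.3 mA

Assume active. Base-emitter loop: I_B = (V_BB − V_BE)/R_B = (2.8 − 0.7)/330 = 0.00636 mA.
I_C = β·I_B = 200×0.00636 = 1.27 mA.
V_CE = V_CC − I_C·R_C = 6.8 − 1.27×2.7 = 3.36 V > V_CE(sat), so the active-region assumption holds.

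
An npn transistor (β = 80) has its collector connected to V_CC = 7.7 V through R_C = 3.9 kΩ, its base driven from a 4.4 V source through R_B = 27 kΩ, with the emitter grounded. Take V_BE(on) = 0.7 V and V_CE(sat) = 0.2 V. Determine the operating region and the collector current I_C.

saturation; I_C ≈ 1.9 mA

Assume active: I_B = (4.4 − 0.7)/27 = 0.137 mA, giving I_C = β·I_B = 11 mA.
But then V_CE = 7.7 − 11×3.9 = -35.1 V < V_CE(sat) = 0.2 V — impossible in the active region.
So the transistor is saturated. With V_CE = 0.2 V, I_C = (V_CC − 0.2)/R_C = 7.5/3.9 = 1.92 mA.
Check: β·I_B = 11 mA > I_C = 1.92 mA, confirming saturation.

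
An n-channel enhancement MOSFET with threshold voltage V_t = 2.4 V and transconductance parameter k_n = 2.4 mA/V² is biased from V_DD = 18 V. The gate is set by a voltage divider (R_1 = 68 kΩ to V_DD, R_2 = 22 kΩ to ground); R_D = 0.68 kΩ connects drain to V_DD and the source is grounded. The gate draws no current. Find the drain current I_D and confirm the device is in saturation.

V_G = V_DD·R_2/(R_1+R_2) = 18×22/90 = 4.4 V. With the source grounded, V_GS = V_G = 4.4 V.
Assume saturation: I_D = (k_n/2)(V_GS − V_t)² = (2.4/2)×(4.4 − 2.4)² = 1.2×2² = 4.8 mA.
V_DS = V_DD − I_D·R_D = 18 − 4.8×0.68 = 14.7 V.
Saturation requires V_DS ≥ V_GS − V_t = 2 V; 14.7 ≥ 2 ✓.

I_D ≈ 4.8 mA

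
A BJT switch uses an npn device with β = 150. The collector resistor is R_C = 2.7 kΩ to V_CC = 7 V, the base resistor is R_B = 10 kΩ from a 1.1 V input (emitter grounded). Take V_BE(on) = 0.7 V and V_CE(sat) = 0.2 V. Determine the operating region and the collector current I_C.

saturation; I_C ≈ 2.5 mA

Assume active: I_B = (1.1 − 0.7)/10 = 0.04 mA, giving I_C = β·I_B = 6 mA.
But then V_CE = 7 − 6×2.7 = -9.2 V < V_CE(sat) = 0.2 V — impossible in the active region.
So the transistor is saturated. With V_CE = 0.2 V, I_C = (V_CC − 0.2)/R_C = 6.8/2.7 = 2.52 mA.
Check: β·I_B = 6 mA > I_C = 2.52 mA, confirming saturation.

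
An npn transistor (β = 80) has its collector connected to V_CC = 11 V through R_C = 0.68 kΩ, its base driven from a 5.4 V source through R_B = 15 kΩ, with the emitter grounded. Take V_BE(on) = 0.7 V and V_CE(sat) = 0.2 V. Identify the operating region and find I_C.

saturation; I_C ≈ 16 mA

Assume active: I_B = (5.4 − 0.7)/15 = 0.313 mA, giving I_C = β·I_B = 25.1 mA.
But then V_CE = 11 − 25.1×0.68 = -6.05 V < V_CE(sat) = 0.2 V — impossible in the active region.
So the transistor is saturated. With V_CE = 0.2 V, I_C = (V_CC − 0.2)/R_C = 10.8/0.68 = 15.9 mA.
Check: β·I_B = 25.1 mA > I_C = 15.9 mA, confirming saturation.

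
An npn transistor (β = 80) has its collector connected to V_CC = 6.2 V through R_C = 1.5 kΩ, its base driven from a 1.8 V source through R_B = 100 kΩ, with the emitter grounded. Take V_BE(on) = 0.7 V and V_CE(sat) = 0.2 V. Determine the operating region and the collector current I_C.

Assume active. Base-emitter loop: I_B = (V_BB − V_BE)/R_B = (1.8 − 0.7)/100 = 0.011 mA.
I_C = β·I_B = 80×0.011 = 0.88 mA.
V_CE = V_CC − I_C·R_C = 6.2 − 0.88×1.5 = 4.88 V > V_CE(sat), so the active-region assumption holds.

active; I_C ≈ 0.88 mA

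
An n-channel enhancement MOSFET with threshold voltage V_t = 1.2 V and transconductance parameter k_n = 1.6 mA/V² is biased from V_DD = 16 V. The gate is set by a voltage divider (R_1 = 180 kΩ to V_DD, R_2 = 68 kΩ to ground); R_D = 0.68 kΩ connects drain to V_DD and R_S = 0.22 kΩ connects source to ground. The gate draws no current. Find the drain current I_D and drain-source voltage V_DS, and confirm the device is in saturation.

I_D ≈ 4.1 mA, V_DS ≈ 12 V

V_G = V_DD·R_2/(R_1+R_2) = 16×68/248 = 4.39 V.
Assume saturation: I_D = (k_n/2)(V_GS − V_t)² with V_GS = V_G − I_D·R_S = 4.39 − 0.22·I_D.
Substituting gives 0.0387·I_D² − 2.12·I_D + 8.13 = 0, with roots I_D = 4.14 or 50.7 mA.
The root I_D = 50.7 mA gives V_GS = -6.76 V ≤ V_t, so take I_D = 4.14 mA.
Then V_GS = 3.48 V and V_DS = V_DD − I_D(R_D+R_S) = 16 − 4.14×0.9 = 12.3 V.
Saturation requires V_DS ≥ V_GS − V_t = 2.28 V; 12.3 ≥ 2.28 ✓.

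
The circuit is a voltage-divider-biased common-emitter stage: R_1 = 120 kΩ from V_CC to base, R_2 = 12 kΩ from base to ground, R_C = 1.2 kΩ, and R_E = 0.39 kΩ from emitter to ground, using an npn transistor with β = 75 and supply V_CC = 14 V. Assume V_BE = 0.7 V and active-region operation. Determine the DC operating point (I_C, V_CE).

I_C ≈ 1.1 mA, V_CE ≈ 12 V

Thevenize the base divider: V_Th = V_CC·R_2/(R_1+R_2) = 14×12/132 = 1.27 V, R_Th = R_1‖R_2 = 10.9 kΩ.
Base-emitter loop: V_Th = I_B·R_Th + V_BE + (β+1)I_B·R_E, so I_B = (1.27 − 0.7) / (10.9 + 76×0.39) = 0.0141 mA.
I_C = β·I_B = 75×0.0141 = 1.06 mA, and I_E = (β+1)I_B = 1.07 mA.
V_CE = V_CC − I_C·R_C − I_E·R_E = 14 − 1.06×1.2 − 1.07×0.39 = 12.3 V.
V_CE = 12.3 V > 0.2 V confirms active-region operation.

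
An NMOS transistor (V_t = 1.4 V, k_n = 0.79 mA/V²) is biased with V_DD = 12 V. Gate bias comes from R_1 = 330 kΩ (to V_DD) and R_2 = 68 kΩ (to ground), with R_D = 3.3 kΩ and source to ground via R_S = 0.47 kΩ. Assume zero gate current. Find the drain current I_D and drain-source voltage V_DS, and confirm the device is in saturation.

V_G = V_DD·R_2/(R_1+R_2) = 12×68/398 = 2.05 V.
Assume saturation: I_D = (k_n/2)(V_GS − V_t)² with V_GS = V_G − I_D·R_S = 2.05 − 0.47·I_D.
Substituting gives 0.0873·I_D² − 1.24·I_D + 0.167 = 0, with roots I_D = 0.136 or 14.1 mA.
The root I_D = 14.1 mA gives V_GS = -4.57 V ≤ V_t, so take I_D = 0.136 mA.
Then V_GS = 1.99 V and V_DS = V_DD − I_D(R_D+R_S) = 12 − 0.136×3.77 = 11.5 V.
Saturation requires V_DS ≥ V_GS − V_t = 0.586 V; 11.5 ≥ 0.586 ✓.

I_D ≈ 0.14 mA, V_DS ≈ 11 V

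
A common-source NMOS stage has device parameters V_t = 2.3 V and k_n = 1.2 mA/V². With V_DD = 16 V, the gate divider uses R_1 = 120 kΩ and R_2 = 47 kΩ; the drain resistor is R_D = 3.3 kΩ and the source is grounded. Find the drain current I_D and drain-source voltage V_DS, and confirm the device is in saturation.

V_G = V_DD·R_2/(R_1+R_2) = 16×47/167 = 4.5 V. With the source grounded, V_GS = V_G = 4.5 V.
Assume saturation: I_D = (k_n/2)(V_GS − V_t)² = (1.2/2)×(4.5 − 2.3)² = 0.6×2.2² = 2.91 mA.
V_DS = V_DD − I_D·R_D = 16 − 2.91×3.3 = 6.39 V.
Saturation requires V_DS ≥ V_GS − V_t = 2.2 V; 6.39 ≥ 2.2 ✓.

I_D ≈ 2.9 mA, V_DS ≈ 6.4 V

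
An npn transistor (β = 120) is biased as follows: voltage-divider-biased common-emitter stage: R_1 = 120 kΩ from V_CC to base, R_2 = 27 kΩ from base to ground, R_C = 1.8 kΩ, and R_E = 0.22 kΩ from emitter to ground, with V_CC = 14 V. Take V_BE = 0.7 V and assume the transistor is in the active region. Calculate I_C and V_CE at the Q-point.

I_C ≈ 4.6 mA, V_CE ≈ 4.7 V

Thevenize the base divider: V_Th = V_CC·R_2/(R_1+R_2) = 14×27/147 = 2.57 V, R_Th = R_1‖R_2 = 22 kΩ.
Base-emitter loop: V_Th = I_B·R_Th + V_BE + (β+1)I_B·R_E, so I_B = (2.57 − 0.7) / (22 + 121×0.22) = 0.0385 mA.
I_C = β·I_B = 120×0.0385 = 4.62 mA, and I_E = (β+1)I_B = 4.65 mA.
V_CE = V_CC − I_C·R_C − I_E·R_E = 14 − 4.62×1.8 − 4.65×0.22 = 4.67 V.
V_CE = 4.67 V > 0.2 V confirms active-region operation.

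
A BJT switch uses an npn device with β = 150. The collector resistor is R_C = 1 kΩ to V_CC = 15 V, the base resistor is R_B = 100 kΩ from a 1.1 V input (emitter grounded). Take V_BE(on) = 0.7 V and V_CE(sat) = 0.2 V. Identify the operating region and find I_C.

Assume active. Base-emitter loop: I_B = (V_BB − V_BE)/R_B = (1.1 − 0.7)/100 = 0.004 mA.
I_C = β·I_B = 150×0.004 = 0.6 mA.
V_CE = V_CC − I_C·R_C = 15 − 0.6×1 = 14.4 V > V_CE(sat), so the active-region assumption holds.

active; I_C ≈ 0.6 mA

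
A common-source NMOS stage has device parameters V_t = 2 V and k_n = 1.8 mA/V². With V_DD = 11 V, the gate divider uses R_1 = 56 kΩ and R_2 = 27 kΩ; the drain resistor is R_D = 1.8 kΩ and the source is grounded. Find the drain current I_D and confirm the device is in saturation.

V_G = V_DD·R_2/(R_1+R_2) = 11×27/83 = 3.58 V. With the source grounded, V_GS = V_G = 3.58 V.
Assume saturation: I_D = (k_n/2)(V_GS − V_t)² = (1.8/2)×(3.58 − 2)² = 0.9×1.58² = 2.24 mA.
V_DS = V_DD − I_D·R_D = 11 − 2.24×1.8 = 6.96 V.
Saturation requires V_DS ≥ V_GS − V_t = 1.58 V; 6.96 ≥ 1.58 ✓.

I_D ≈ 2.2 mA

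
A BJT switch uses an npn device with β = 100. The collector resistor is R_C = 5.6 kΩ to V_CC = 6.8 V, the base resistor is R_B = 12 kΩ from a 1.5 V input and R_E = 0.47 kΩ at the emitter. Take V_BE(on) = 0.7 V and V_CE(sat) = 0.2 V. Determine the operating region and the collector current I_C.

Assume active: I_B = (1.5 − 0.7)/(12 + 101×0.47) = 0.0135 mA, I_C = β·I_B = 1.35 mA.
Then V_CE = 6.8 − 1.35×5.6 − 1.36×0.47 = -1.37 V < 0.2 V — the active assumption fails.
Re-solve with V_CE = 0.2 V. KCL at the emitter: V_E/R_E = (V_BB−0.7−V_E)/R_B + (V_CC−0.2−V_E)/R_C, giving V_E = 0.521 V.
I_C = (V_CC − 0.2 − V_E)/R_C = (6.6 − 0.521)/5.6 = 1.09 mA.
Check: I_B = (0.8 − 0.521)/12 = 0.0232 mA, and β·I_B = 2.32 mA > I_C, confirming saturation.

saturation; I_C ≈ 1.1 mA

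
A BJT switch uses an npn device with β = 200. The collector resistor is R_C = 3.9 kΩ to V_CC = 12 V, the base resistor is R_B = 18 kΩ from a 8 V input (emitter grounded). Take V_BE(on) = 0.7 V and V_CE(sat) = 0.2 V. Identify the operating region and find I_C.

Assume active: I_B = (8 − 0.7)/18 = 0.406 mA, giving I_C = β·I_B = 81.1 mA.
But then V_CE = 12 − 81.1×3.9 = -304 V < V_CE(sat) = 0.2 V — impossible in the active region.
So the transistor is saturated. With V_CE = 0.2 V, I_C = (V_CC − 0.2)/R_C = 11.8/3.9 = 3.03 mA.
Check: β·I_B = 81.1 mA > I_C = 3.03 mA, confirming saturation.

saturation; I_C ≈ 3 mA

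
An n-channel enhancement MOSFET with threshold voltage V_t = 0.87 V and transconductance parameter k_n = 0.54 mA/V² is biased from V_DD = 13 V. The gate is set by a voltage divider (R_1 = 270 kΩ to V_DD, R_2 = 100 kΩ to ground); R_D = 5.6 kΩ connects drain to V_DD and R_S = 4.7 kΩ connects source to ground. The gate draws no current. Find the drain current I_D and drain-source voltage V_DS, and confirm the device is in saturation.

V_G = V_DD·R_2/(R_1+R_2) = 13×100/370 = 3.51 V.
Assume saturation: I_D = (k_n/2)(V_GS − V_t)² with V_GS = V_G − I_D·R_S = 3.51 − 4.7·I_D.
Substituting gives 5.96·I_D² − 7.71·I_D + 1.89 = 0, with roots I_D = 0.328 or 0.965 mA.
The root I_D = 0.965 mA gives V_GS = -1.02 V ≤ V_t, so take I_D = 0.328 mA.
Then V_GS = 1.97 V and V_DS = V_DD − I_D(R_D+R_S) = 13 − 0.328×10.3 = 9.62 V.
Saturation requires V_DS ≥ V_GS − V_t = 1.1 V; 9.62 ≥ 1.1 ✓.

I_D ≈ 0.33 mA, V_DS ≈ 9.6 V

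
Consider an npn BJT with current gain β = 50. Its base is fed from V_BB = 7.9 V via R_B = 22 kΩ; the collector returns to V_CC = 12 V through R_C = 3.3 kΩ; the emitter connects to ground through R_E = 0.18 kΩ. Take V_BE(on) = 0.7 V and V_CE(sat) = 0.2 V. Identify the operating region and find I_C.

saturation; I_C ≈ 3.4 mA

Assume active: I_B = (7.9 − 0.7)/(22 + 51×0.18) = 0.231 mA, I_C = β·I_B = 11.5 mA.
Then V_CE = 12 − 11.5×3.3 − 11.8×0.18 = -28.2 V < 0.2 V — the active assumption fails.
Re-solve with V_CE = 0.2 V. KCL at the emitter: V_E/R_E = (V_BB−0.7−V_E)/R_B + (V_CC−0.2−V_E)/R_C, giving V_E = 0.661 V.
I_C = (V_CC − 0.2 − V_E)/R_C = (11.8 − 0.661)/3.3 = 3.38 mA.
Check: I_B = (7.2 − 0.661)/22 = 0.297 mA, and β·I_B = 14.9 mA > I_C, confirming saturation.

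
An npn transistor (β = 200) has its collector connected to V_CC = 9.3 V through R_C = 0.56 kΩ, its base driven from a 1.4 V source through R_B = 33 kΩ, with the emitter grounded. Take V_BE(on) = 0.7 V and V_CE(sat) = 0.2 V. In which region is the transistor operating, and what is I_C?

Assume active. Base-emitter loop: I_B = (V_BB − V_BE)/R_B = (1.4 − 0.7)/33 = 0.0212 mA.
I_C = β·I_B = 200×0.0212 = 4.24 mA.
V_CE = V_CC − I_C·R_C = 9.3 − 4.24×0.56 = 6.92 V > V_CE(sat), so the active-region assumption holds.

active; I_C ≈ 4.2 mA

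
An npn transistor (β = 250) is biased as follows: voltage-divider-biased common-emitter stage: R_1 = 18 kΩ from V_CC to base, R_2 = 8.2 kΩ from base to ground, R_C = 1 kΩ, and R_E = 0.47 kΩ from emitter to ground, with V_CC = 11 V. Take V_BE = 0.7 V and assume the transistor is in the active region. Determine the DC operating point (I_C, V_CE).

Thevenize the base divider: V_Th = V_CC·R_2/(R_1+R_2) = 11×8.2/26.2 = 3.44 V, R_Th = R_1‖R_2 = 5.63 kΩ.
Base-emitter loop: V_Th = I_B·R_Th + V_BE + (β+1)I_B·R_E, so I_B = (3.44 − 0.7) / (5.63 + 251×0.47) = 0.0222 mA.
I_C = β·I_B = 250×0.0222 = 5.55 mA, and I_E = (β+1)I_B = 5.57 mA.
V_CE = V_CC − I_C·R_C − I_E·R_E = 11 − 5.55×1 − 5.57×0.47 = 2.83 V.
V_CE = 2.83 V > 0.2 V confirms active-region operation.

I_C ≈ 5.5 mA, V_CE ≈ 2.8 V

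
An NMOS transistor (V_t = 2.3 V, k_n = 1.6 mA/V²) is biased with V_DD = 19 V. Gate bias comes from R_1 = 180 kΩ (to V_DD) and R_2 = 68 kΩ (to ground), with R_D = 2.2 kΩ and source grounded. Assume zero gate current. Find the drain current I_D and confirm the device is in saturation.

I_D ≈ 6.8 mA

V_G = V_DD·R_2/(R_1+R_2) = 19×68/248 = 5.21 V. With the source grounded, V_GS = V_G = 5.21 V.
Assume saturation: I_D = (k_n/2)(V_GS − V_t)² = (1.6/2)×(5.21 − 2.3)² = 0.8×2.91² = 6.77 mA.
V_DS = V_DD − I_D·R_D = 19 − 6.77×2.2 = 4.1 V.
Saturation requires V_DS ≥ V_GS − V_t = 2.91 V; 4.1 ≥ 2.91 ✓.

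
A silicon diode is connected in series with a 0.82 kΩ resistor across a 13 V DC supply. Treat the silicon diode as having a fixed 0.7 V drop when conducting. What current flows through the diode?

I ≈ 15 mA

KVL around the loop: 13 = V_D + I·R = 0.7 + I × 0.82 kΩ.
So I = (13 − 0.7) / 0.82 kΩ = 12.3 / 0.82 = 15 mA.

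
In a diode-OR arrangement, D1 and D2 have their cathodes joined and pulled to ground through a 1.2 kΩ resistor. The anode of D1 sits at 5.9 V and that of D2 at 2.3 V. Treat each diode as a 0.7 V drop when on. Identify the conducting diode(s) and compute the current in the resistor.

Only D1 conducts; I_R ≈ 4.3 mA

Assume both conduct. Then node N would need to be at both 5.9−0.7 = 5.2 V and 2.3−0.7 = 1.6 V, which is impossible.
Assume only D1 conducts: V_N = 5.9 − 0.7 = 5.2 V, so I_R = 5.2/1.2 = 4.33 mA.
Check D2: its anode-to-cathode voltage is 2.3 − 5.2 = -2.9 V < 0.7 V, so it is off. The assumption is consistent.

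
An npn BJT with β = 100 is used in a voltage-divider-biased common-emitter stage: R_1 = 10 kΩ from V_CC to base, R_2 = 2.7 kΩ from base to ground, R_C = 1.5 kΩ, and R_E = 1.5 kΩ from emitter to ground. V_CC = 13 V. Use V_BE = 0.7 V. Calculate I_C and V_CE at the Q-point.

I_C ≈ 1.3 mA, V_CE ≈ 8.9 V

Thevenize the base divider: V_Th = V_CC·R_2/(R_1+R_2) = 13×2.7/12.7 = 2.76 V, R_Th = R_1‖R_2 = 2.13 kΩ.
Base-emitter loop: V_Th = I_B·R_Th + V_BE + (β+1)I_B·R_E, so I_B = (2.76 − 0.7) / (2.13 + 101×1.5) = 0.0134 mA.
I_C = β·I_B = 100×0.0134 = 1.34 mA, and I_E = (β+1)I_B = 1.36 mA.
V_CE = V_CC − I_C·R_C − I_E·R_E = 13 − 1.34×1.5 − 1.36×1.5 = 8.95 V.
V_CE = 8.95 V > 0.2 V confirms active-region operation.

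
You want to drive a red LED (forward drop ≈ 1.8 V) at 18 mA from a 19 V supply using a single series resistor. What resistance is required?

R ≈ 0.96 kΩ

The resistor drops V_S − V_D = 19 − 1.8 = 17.2 V at 18 mA.
R = 17.2 V / 18 mA = 0.956 kΩ.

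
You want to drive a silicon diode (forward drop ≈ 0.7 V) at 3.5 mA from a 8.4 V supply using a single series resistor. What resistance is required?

R ≈ 2.2 kΩ

The resistor drops V_S − V_D = 8.4 − 0.7 = 7.7 V at 3.5 mA.
R = 7.7 V / 3.5 mA = 2.2 kΩ.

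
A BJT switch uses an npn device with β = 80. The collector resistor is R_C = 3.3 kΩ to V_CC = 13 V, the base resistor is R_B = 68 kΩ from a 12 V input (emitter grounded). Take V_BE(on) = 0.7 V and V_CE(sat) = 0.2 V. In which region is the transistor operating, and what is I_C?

Assume active: I_B = (12 − 0.7)/68 = 0.166 mA, giving I_C = β·I_B = 13.3 mA.
But then V_CE = 13 − 13.3×3.3 = -30.9 V < V_CE(sat) = 0.2 V — impossible in the active region.
So the transistor is saturated. With V_CE = 0.2 V, I_C = (V_CC − 0.2)/R_C = 12.8/3.3 = 3.88 mA.
Check: β·I_B = 13.3 mA > I_C = 3.88 mA, confirming saturation.

saturation; I_C ≈ 3.9 mA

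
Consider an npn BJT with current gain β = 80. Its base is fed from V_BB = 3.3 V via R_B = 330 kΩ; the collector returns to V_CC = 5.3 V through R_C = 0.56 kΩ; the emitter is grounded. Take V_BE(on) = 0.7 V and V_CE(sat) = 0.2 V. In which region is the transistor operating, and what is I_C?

Assume active. Base-emitter loop: I_B = (V_BB − V_BE)/R_B = (3.3 − 0.7)/330 = 0.00788 mA.
I_C = β·I_B = 80×0.00788 = 0.63 mA.
V_CE = V_CC − I_C·R_C = 5.3 − 0.63×0.56 = 4.95 V > V_CE(sat), so the active-region assumption holds.

active; I_C ≈ 0.63 mA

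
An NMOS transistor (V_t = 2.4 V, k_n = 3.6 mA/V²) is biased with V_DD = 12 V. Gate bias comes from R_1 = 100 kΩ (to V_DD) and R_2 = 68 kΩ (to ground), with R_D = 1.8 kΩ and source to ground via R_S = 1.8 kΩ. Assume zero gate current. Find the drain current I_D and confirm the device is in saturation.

V_G = V_DD·R_2/(R_1+R_2) = 12×68/168 = 4.86 V.
Assume saturation: I_D = (k_n/2)(V_GS − V_t)² with V_GS = V_G − I_D·R_S = 4.86 − 1.8·I_D.
Substituting gives 5.83·I_D² − 16.9·I_D + 10.9 = 0, with roots I_D = 0.959 or 1.94 mA.
The root I_D = 1.94 mA gives V_GS = 1.36 V ≤ V_t, so take I_D = 0.959 mA.
Then V_GS = 3.13 V and V_DS = V_DD − I_D(R_D+R_S) = 12 − 0.959×3.6 = 8.55 V.
Saturation requires V_DS ≥ V_GS − V_t = 0.73 V; 8.55 ≥ 0.73 ✓.

I_D ≈ 0.96 mA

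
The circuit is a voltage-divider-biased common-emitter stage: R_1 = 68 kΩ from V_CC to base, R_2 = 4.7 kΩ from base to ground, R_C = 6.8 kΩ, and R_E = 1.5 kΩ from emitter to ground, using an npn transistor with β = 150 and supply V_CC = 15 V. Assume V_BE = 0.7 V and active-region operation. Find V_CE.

V_CE ≈ 14 V

Thevenize the base divider: V_Th = V_CC·R_2/(R_1+R_2) = 15×4.7/72.7 = 0.97 V, R_Th = R_1‖R_2 = 4.4 kΩ.
Base-emitter loop: V_Th = I_B·R_Th + V_BE + (β+1)I_B·R_E, so I_B = (0.97 − 0.7) / (4.4 + 151×1.5) = 0.00117 mA.
I_C = β·I_B = 150×0.00117 = 0.175 mA, and I_E = (β+1)I_B = 0.176 mA.
V_CE = V_CC − I_C·R_C − I_E·R_E = 15 − 0.175×6.8 − 0.176×1.5 = 13.5 V.
V_CE = 13.5 V > 0.2 V confirms active-region operation.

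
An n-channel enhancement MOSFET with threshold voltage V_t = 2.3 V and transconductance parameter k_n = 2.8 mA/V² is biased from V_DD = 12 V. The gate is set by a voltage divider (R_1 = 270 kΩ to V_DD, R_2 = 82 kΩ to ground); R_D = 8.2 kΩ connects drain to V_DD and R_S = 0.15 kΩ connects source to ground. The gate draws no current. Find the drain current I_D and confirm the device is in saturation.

V_G = V_DD·R_2/(R_1+R_2) = 12×82/352 = 2.8 V.
Assume saturation: I_D = (k_n/2)(V_GS − V_t)² with V_GS = V_G − I_D·R_S = 2.8 − 0.15·I_D.
Substituting gives 0.0315·I_D² − 1.21·I_D + 0.344 = 0, with roots I_D = 0.287 or 38.1 mA.
The root I_D = 38.1 mA gives V_GS = -2.91 V ≤ V_t, so take I_D = 0.287 mA.
Then V_GS = 2.75 V and V_DS = V_DD − I_D(R_D+R_S) = 12 − 0.287×8.35 = 9.61 V.
Saturation requires V_DS ≥ V_GS − V_t = 0.452 V; 9.61 ≥ 0.452 ✓.

I_D ≈ 0.29 mA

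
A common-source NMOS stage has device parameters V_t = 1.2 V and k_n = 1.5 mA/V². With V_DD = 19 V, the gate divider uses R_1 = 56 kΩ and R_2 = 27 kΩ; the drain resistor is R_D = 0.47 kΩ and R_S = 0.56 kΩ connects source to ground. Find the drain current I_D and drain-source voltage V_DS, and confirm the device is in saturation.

I_D ≈ 4.5 mA, V_DS ≈ 14 V

V_G = V_DD·R_2/(R_1+R_2) = 19×27/83 = 6.18 V.
Assume saturation: I_D = (k_n/2)(V_GS − V_t)² with V_GS = V_G − I_D·R_S = 6.18 − 0.56·I_D.
Substituting gives 0.235·I_D² − 5.18·I_D + 18.6 = 0, with roots I_D = 4.51 or 17.5 mA.
The root I_D = 17.5 mA gives V_GS = -3.63 V ≤ V_t, so take I_D = 4.51 mA.
Then V_GS = 3.65 V and V_DS = V_DD − I_D(R_D+R_S) = 19 − 4.51×1.03 = 14.4 V.
Saturation requires V_DS ≥ V_GS − V_t = 2.45 V; 14.4 ≥ 2.45 ✓.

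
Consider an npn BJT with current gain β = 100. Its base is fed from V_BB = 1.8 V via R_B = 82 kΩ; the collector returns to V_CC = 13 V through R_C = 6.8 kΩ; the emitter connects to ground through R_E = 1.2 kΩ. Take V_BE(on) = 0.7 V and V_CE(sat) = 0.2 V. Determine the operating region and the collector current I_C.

active; I_C ≈ 0.54 mA

Assume active. Base-emitter loop: I_B = (V_BB − V_BE)/(R_B + (β+1)R_E) = (1.8 − 0.7)/(82 + 101×1.2) = 0.00541 mA.
I_C = β·I_B = 100×0.00541 = 0.541 mA.
V_CE = V_CC − I_C·R_C − I_E·R_E = 13 − 0.541×6.8 − 0.547×1.2 = 8.66 V > V_CE(sat), so the active-region assumption holds.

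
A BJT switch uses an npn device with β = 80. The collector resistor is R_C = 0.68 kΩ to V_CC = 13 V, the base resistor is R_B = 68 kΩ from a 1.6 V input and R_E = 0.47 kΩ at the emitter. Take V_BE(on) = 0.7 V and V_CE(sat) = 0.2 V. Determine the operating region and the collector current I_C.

active; I_C ≈ 0.68 mA

Assume active. Base-emitter loop: I_B = (V_BB − V_BE)/(R_B + (β+1)R_E) = (1.6 − 0.7)/(68 + 81×0.47) = 0.00848 mA.
I_C = β·I_B = 80×0.00848 = 0.679 mA.
V_CE = V_CC − I_C·R_C − I_E·R_E = 13 − 0.679×0.68 − 0.687×0.47 = 12.2 V > V_CE(sat), so the active-region assumption holds.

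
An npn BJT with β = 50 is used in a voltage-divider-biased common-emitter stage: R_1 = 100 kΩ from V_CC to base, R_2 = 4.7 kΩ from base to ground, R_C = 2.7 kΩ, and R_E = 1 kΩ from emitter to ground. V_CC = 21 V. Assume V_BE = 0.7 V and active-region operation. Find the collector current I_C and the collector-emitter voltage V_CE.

I_C ≈ 0.22 mA, V_CE ≈ 20 V

Thevenize the base divider: V_Th = V_CC·R_2/(R_1+R_2) = 21×4.7/105 = 0.943 V, R_Th = R_1‖R_2 = 4.49 kΩ.
Base-emitter loop: V_Th = I_B·R_Th + V_BE + (β+1)I_B·R_E, so I_B = (0.943 − 0.7) / (4.49 + 51×1) = 0.00437 mA.
I_C = β·I_B = 50×0.00437 = 0.219 mA, and I_E = (β+1)I_B = 0.223 mA.
V_CE = V_CC − I_C·R_C − I_E·R_E = 21 − 0.219×2.7 − 0.223×1 = 20.2 V.
V_CE = 20.2 V > 0.2 V confirms active-region operation.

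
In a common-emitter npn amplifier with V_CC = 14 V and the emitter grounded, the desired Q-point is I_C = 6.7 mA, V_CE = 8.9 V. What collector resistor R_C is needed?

Collector loop: V_CC = I_C·R_C + V_CE.
R_C = (V_CC − V_CE)/I_C = (14 − 8.9)/6.7 = 0.761 kΩ.

R_C ≈ 0.76 kΩ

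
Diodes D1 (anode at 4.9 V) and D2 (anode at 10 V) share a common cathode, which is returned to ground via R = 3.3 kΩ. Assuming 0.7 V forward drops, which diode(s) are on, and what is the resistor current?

Assume both conduct. Then node N would need to be at both 4.9−0.7 = 4.2 V and 10−0.7 = 9.3 V, which is impossible.
Assume only D2 conducts: V_N = 10 − 0.7 = 9.3 V, so I_R = 9.3/3.3 = 2.82 mA.
Check D1: its anode-to-cathode voltage is 4.9 − 9.3 = -4.4 V < 0.7 V, so it is off. The assumption is consistent.

Only D2 conducts; I_R ≈ 2.8 mA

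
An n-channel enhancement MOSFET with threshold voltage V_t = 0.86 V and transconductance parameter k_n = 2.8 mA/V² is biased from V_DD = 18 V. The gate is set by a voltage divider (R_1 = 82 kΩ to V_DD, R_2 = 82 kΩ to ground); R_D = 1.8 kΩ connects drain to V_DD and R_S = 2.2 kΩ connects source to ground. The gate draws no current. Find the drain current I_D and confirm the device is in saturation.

V_G = V_DD·R_2/(R_1+R_2) = 18×82/164 = 9 V.
Assume saturation: I_D = (k_n/2)(V_GS − V_t)² with V_GS = V_G − I_D·R_S = 9 − 2.2·I_D.
Substituting gives 6.78·I_D² − 51.1·I_D + 92.8 = 0, with roots I_D = 3.03 or 4.52 mA.
The root I_D = 4.52 mA gives V_GS = -0.936 V ≤ V_t, so take I_D = 3.03 mA.
Then V_GS = 2.33 V and V_DS = V_DD − I_D(R_D+R_S) = 18 − 3.03×4 = 5.88 V.
Saturation requires V_DS ≥ V_GS − V_t = 1.47 V; 5.88 ≥ 1.47 ✓.

I_D ≈ 3 mA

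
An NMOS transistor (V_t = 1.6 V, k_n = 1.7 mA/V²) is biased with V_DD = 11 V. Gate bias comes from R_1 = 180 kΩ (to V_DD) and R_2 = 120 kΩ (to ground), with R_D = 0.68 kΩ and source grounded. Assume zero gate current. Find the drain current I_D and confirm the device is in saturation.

V_G = V_DD·R_2/(R_1+R_2) = 11×120/300 = 4.4 V. With the source grounded, V_GS = V_G = 4.4 V.
Assume saturation: I_D = (k_n/2)(V_GS − V_t)² = (1.7/2)×(4.4 − 1.6)² = 0.85×2.8² = 6.66 mA.
V_DS = V_DD − I_D·R_D = 11 − 6.66×0.68 = 6.47 V.
Saturation requires V_DS ≥ V_GS − V_t = 2.8 V; 6.47 ≥ 2.8 ✓.

I_D ≈ 6.7 mA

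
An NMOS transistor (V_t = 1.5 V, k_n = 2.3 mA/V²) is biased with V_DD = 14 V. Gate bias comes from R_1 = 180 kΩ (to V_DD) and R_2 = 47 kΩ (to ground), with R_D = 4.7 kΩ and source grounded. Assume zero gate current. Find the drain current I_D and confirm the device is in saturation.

I_D ≈ 2.2 mA

V_G = V_DD·R_2/(R_1+R_2) = 14×47/227 = 2.9 V. With the source grounded, V_GS = V_G = 2.9 V.
Assume saturation: I_D = (k_n/2)(V_GS − V_t)² = (2.3/2)×(2.9 − 1.5)² = 1.15×1.4² = 2.25 mA.
V_DS = V_DD − I_D·R_D = 14 − 2.25×4.7 = 3.43 V.
Saturation requires V_DS ≥ V_GS − V_t = 1.4 V; 3.43 ≥ 1.4 ✓.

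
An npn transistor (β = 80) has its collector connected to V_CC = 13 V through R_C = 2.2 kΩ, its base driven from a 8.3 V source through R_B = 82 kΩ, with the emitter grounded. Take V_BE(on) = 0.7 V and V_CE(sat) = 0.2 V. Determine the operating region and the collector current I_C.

Assume active: I_B = (8.3 − 0.7)/82 = 0.0927 mA, giving I_C = β·I_B = 7.41 mA.
But then V_CE = 13 − 7.41×2.2 = -3.31 V < V_CE(sat) = 0.2 V — impossible in the active region.
So the transistor is saturated. With V_CE = 0.2 V, I_C = (V_CC − 0.2)/R_C = 12.8/2.2 = 5.82 mA.
Check: β·I_B = 7.41 mA > I_C = 5.82 mA, confirming saturation.

saturation; I_C ≈ 5.8 mA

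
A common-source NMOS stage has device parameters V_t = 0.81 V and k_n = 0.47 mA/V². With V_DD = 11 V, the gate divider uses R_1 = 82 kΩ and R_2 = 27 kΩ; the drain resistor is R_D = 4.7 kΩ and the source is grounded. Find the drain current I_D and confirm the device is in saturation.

I_D ≈ 0.86 mA

V_G = V_DD·R_2/(R_1+R_2) = 11×27/109 = 2.72 V. With the source grounded, V_GS = V_G = 2.72 V.
Assume saturation: I_D = (k_n/2)(V_GS − V_t)² = (0.47/2)×(2.72 − 0.81)² = 0.235×1.91² = 0.862 mA.
V_DS = V_DD − I_D·R_D = 11 − 0.862×4.7 = 6.95 V.
Saturation requires V_DS ≥ V_GS − V_t = 1.91 V; 6.95 ≥ 1.91 ✓.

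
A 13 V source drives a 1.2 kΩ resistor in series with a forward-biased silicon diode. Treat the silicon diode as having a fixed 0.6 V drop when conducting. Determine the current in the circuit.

I ≈ 10 mA

KVL around the loop: 13 = V_D + I·R = 0.6 + I × 1.2 kΩ.
So I = (13 − 0.6) / 1.2 kΩ = 12.4 / 1.2 = 10.3 mA.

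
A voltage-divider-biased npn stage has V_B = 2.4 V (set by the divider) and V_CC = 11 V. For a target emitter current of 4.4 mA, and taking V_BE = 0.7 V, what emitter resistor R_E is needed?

R_E ≈ 0.39 kΩ

V_E = V_B − V_BE = 2.4 − 0.7 = 1.7 V.
R_E = V_E / I_E = 1.7 / 4.4 = 0.386 kΩ.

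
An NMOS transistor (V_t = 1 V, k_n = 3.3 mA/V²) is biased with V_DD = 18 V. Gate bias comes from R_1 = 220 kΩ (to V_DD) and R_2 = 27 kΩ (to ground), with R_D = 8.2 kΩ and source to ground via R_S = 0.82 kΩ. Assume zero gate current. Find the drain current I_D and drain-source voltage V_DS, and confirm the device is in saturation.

I_D ≈ 0.51 mA, V_DS ≈ 13 V

V_G = V_DD·R_2/(R_1+R_2) = 18×27/247 = 1.97 V.
Assume saturation: I_D = (k_n/2)(V_GS − V_t)² with V_GS = V_G − I_D·R_S = 1.97 − 0.82·I_D.
Substituting gives 1.11·I_D² − 3.62·I_D + 1.54 = 0, with roots I_D = 0.505 or 2.76 mA.
The root I_D = 2.76 mA gives V_GS = -0.292 V ≤ V_t, so take I_D = 0.505 mA.
Then V_GS = 1.55 V and V_DS = V_DD − I_D(R_D+R_S) = 18 − 0.505×9.02 = 13.4 V.
Saturation requires V_DS ≥ V_GS − V_t = 0.553 V; 13.4 ≥ 0.553 ✓.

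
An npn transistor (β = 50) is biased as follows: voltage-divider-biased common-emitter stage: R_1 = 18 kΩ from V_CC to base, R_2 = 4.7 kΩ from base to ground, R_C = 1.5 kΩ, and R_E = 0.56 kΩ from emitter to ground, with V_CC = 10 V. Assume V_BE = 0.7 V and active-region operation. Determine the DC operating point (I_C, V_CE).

I_C ≈ 2.1 mA, V_CE ≈ 5.6 V

Thevenize the base divider: V_Th = V_CC·R_2/(R_1+R_2) = 10×4.7/22.7 = 2.07 V, R_Th = R_1‖R_2 = 3.73 kΩ.
Base-emitter loop: V_Th = I_B·R_Th + V_BE + (β+1)I_B·R_E, so I_B = (2.07 − 0.7) / (3.73 + 51×0.56) = 0.0424 mA.
I_C = β·I_B = 50×0.0424 = 2.12 mA, and I_E = (β+1)I_B = 2.16 mA.
V_CE = V_CC − I_C·R_C − I_E·R_E = 10 − 2.12×1.5 − 2.16×0.56 = 5.6 V.
V_CE = 5.6 V > 0.2 V confirms active-region operation.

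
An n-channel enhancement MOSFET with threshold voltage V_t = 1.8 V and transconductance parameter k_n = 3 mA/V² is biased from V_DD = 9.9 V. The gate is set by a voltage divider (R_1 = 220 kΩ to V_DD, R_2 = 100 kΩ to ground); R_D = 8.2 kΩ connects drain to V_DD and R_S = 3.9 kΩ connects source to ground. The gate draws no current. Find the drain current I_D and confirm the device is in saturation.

V_G = V_DD·R_2/(R_1+R_2) = 9.9×100/320 = 3.09 V.
Assume saturation: I_D = (k_n/2)(V_GS − V_t)² with V_GS = V_G − I_D·R_S = 3.09 − 3.9·I_D.
Substituting gives 22.8·I_D² − 16.1·I_D + 2.51 = 0, with roots I_D = 0.231 or 0.476 mA.
The root I_D = 0.476 mA gives V_GS = 1.24 V ≤ V_t, so take I_D = 0.231 mA.
Then V_GS = 2.19 V and V_DS = V_DD − I_D(R_D+R_S) = 9.9 − 0.231×12.1 = 7.1 V.
Saturation requires V_DS ≥ V_GS − V_t = 0.393 V; 7.1 ≥ 0.393 ✓.

I_D ≈ 0.23 mA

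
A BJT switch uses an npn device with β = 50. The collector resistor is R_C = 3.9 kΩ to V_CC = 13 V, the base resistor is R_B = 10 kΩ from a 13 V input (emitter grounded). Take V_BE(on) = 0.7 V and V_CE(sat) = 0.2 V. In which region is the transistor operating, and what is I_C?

saturation; I_C ≈ 3.3 mA

Assume active: I_B = (13 − 0.7)/10 = 1.23 mA, giving I_C = β·I_B = 61.5 mA.
But then V_CE = 13 − 61.5×3.9 = -227 V < V_CE(sat) = 0.2 V — impossible in the active region.
So the transistor is saturated. With V_CE = 0.2 V, I_C = (V_CC − 0.2)/R_C = 12.8/3.9 = 3.28 mA.
Check: β·I_B = 61.5 mA > I_C = 3.28 mA, confirming saturation.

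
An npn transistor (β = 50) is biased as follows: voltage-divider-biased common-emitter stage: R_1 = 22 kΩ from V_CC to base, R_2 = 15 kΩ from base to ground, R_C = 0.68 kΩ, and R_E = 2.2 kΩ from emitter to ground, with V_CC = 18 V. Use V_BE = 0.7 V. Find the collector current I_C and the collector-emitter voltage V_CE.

I_C ≈ 2.7 mA, V_CE ≈ 10 V

Thevenize the base divider: V_Th = V_CC·R_2/(R_1+R_2) = 18×15/37 = 7.3 V, R_Th = R_1‖R_2 = 8.92 kΩ.
Base-emitter loop: V_Th = I_B·R_Th + V_BE + (β+1)I_B·R_E, so I_B = (7.3 − 0.7) / (8.92 + 51×2.2) = 0.0545 mA.
I_C = β·I_B = 50×0.0545 = 2.72 mA, and I_E = (β+1)I_B = 2.78 mA.
V_CE = V_CC − I_C·R_C − I_E·R_E = 18 − 2.72×0.68 − 2.78×2.2 = 10 V.
V_CE = 10 V > 0.2 V confirms active-region operation.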